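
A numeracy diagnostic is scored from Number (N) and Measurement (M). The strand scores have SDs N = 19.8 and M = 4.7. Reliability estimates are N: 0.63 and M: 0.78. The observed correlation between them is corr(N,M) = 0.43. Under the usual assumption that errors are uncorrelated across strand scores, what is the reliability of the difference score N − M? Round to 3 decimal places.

Var(N−M) = 19.8² + 4.7² − 2·19.8·4.7·0.43 = 414.13 − 80.0316 = 334.098.
Because errors are independent across components, Cov(Tᵢ,Tⱼ) = Cov(Xᵢ,Xⱼ); the off-diagonal part of the true-score variance is the same as above.
True-score variance = [19.8²·0.63 + 4.7²·0.78] − 80.0316 = 264.215 − 80.0316 = 184.184.
Reliability = 184.184 / 334.098 = 0.551.

0.551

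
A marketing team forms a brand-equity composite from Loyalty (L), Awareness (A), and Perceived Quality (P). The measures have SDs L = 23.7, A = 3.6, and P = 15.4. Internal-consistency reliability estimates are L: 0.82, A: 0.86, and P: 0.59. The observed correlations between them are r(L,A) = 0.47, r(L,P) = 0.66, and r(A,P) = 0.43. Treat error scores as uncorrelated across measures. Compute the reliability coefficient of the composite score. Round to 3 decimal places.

0.859

Var(L+A+P) = 23.7² + 3.6² + 15.4² + 2·[23.7·3.6·0.47 + 23.7·15.4·0.66 + 3.6·15.4·0.43] = 811.81 + 609.653 = 1421.46.
With uncorrelated errors the cross-covariances are all true-score covariance, so they carry over unchanged; only the diagonal terms shrink to ρᵢσᵢ².
True-score variance = [23.7²·0.82 + 3.6²·0.86 + 15.4²·0.59] + 609.653 = 611.656 + 609.653 = 1221.31.
Reliability = 1221.31 / 1421.46 = 0.859.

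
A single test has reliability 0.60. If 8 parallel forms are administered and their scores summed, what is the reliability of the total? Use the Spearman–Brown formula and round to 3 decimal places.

0.923

ρ_k = kρ / (1 + (k−1)ρ) = 8·0.60 / (1 + 7·0.60) = 4.800 / 5.200 = 0.923.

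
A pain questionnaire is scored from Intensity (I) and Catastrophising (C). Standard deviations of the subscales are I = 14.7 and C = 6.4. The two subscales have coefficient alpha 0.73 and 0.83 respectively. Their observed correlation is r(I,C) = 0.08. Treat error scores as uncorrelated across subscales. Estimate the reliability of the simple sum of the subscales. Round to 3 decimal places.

Var(I+C) = 14.7² + 6.4² + 2·[14.7·6.4·0.08] = 257.05 + 15.0528 = 272.103.
Because errors are independent across components, Cov(Tᵢ,Tⱼ) = Cov(Xᵢ,Xⱼ); the off-diagonal part of the true-score variance is the same as above.
True-score variance = [14.7²·0.73 + 6.4²·0.83] + 15.0528 = 191.742 + 15.0528 = 206.795.
Reliability = 206.795 / 272.103 = 0.760.

0.760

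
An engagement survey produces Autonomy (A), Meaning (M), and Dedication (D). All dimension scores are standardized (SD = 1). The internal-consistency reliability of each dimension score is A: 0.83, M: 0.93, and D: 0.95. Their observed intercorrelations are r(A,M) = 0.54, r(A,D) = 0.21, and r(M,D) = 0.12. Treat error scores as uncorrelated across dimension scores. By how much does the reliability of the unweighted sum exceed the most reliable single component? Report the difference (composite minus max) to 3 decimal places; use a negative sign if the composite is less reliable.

Var(sum) = 3 + 1.74 = 4.74; true-score variance = 2.71 + 1.74 = 4.45; composite reliability = 0.9388.
Max component reliability = 0.9500.
Difference = 0.9388 − 0.9500 = -0.011.

-0.011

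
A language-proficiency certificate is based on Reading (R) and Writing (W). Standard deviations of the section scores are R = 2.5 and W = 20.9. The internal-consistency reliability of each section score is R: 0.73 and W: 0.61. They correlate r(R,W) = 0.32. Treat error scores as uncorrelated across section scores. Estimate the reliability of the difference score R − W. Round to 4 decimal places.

0.5800

Var(R−W) = 2.5² + 20.9² − 2·2.5·20.9·0.32 = 443.06 − 33.44 = 409.62.
With uncorrelated errors the cross-covariances are all true-score covariance, so they carry over unchanged; only the diagonal terms shrink to ρᵢσᵢ².
True-score variance = [2.5²·0.73 + 20.9²·0.61] − 33.44 = 271.017 − 33.44 = 237.577.
Reliability = 237.577 / 409.62 = 0.5800.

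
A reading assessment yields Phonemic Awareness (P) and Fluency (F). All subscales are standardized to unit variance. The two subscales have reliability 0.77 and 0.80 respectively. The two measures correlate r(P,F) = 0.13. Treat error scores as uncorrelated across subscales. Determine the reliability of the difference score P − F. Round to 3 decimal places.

0.753

Var(P−F) = 1 + 1 − 2·0.13 = 2 − 0.26 = 1.74.
With uncorrelated errors the cross-covariances are all true-score covariance, so they carry over unchanged; only the diagonal terms shrink to ρᵢσᵢ².
True-score variance = [0.77 + 0.80] − 0.26 = 1.57 − 0.26 = 1.31.
Reliability = 1.31 / 1.74 = 0.753.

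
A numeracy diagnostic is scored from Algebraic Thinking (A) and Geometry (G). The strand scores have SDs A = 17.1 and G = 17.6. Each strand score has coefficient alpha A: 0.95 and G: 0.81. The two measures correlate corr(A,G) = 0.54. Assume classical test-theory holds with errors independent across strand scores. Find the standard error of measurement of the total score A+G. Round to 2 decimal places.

8.57

Var(total) = 602.17 + 325.037 = 927.207.
True-score variance = 528.695 + 325.037 = 853.732, so reliability = 0.9208.
Error variance = 927.207 − 853.732 = 73.4749; SEM = √73.4749 = 8.57.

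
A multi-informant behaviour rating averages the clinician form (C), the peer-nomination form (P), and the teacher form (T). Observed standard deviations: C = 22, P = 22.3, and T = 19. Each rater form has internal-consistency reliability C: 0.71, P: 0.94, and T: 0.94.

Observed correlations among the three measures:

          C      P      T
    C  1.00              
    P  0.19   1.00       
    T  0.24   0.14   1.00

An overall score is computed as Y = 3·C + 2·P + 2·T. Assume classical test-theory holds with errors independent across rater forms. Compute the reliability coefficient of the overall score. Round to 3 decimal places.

Var(Y) = 3²·22² + 2²·22.3² + 2²·19² + 2·[6·22·22.3·0.19 + 6·22·19·0.24 + 4·22.3·19·0.14] = 7789.16 + 2796.95 = 10586.1.
Under uncorrelated errors the observed covariances equal the true-score covariances, so only the own-variance terms attenuate.
True-score variance = [3²·22²·0.71 + 2²·22.3²·0.94 + 2²·19²·0.94] + 2796.95 = 6319.93 + 2796.95 = 9116.88.
Reliability = 9116.88 / 10586.1 = 0.861.

0.861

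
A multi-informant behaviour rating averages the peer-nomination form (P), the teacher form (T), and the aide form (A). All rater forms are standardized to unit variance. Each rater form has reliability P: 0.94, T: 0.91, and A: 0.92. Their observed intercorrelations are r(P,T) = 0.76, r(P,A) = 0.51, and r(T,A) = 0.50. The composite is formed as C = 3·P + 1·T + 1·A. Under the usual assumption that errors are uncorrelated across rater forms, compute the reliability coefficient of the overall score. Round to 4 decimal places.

0.9638

Var(C) = 3² + 1 + 1 + 2·[3·0.76 + 3·0.51 + 0.50] = 11 + 8.62 = 19.62.
Because errors are independent across components, Cov(Tᵢ,Tⱼ) = Cov(Xᵢ,Xⱼ); the off-diagonal part of the true-score variance is the same as above.
True-score variance = [3²·0.94 + 0.91 + 0.92] + 8.62 = 10.29 + 8.62 = 18.91.
Reliability = 18.91 / 19.62 = 0.9638.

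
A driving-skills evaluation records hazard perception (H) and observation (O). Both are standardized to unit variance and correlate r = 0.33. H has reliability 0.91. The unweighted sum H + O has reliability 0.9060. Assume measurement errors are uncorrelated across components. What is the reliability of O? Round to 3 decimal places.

Var(H+O) = 2 + 2·0.33 = 2.660.
True-score variance = ρ_H + ρ_O + 2·0.33, so 0.9060 = (0.91 + ρ_O + 0.66) / 2.660.
ρ_O = 0.9060·2.660 − 0.91 − 0.66 = 0.840.

0.840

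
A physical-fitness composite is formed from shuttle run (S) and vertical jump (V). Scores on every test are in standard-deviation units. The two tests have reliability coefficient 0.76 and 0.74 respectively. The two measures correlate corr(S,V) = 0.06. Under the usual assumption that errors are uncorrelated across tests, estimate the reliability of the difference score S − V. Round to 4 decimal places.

0.7340

Var(S−V) = 1 + 1 − 2·0.06 = 2 − 0.12 = 1.88.
With uncorrelated errors the cross-covariances are all true-score covariance, so they carry over unchanged; only the diagonal terms shrink to ρᵢσᵢ².
True-score variance = [0.76 + 0.74] − 0.12 = 1.5 − 0.12 = 1.38.
Reliability = 1.38 / 1.88 = 0.7340.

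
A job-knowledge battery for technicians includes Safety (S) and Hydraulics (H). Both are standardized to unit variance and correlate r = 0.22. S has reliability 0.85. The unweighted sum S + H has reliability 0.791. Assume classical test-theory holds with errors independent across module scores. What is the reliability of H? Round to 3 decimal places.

Var(S+H) = 2 + 2·0.22 = 2.440.
True-score variance = ρ_S + ρ_H + 2·0.22, so 0.791 = (0.85 + ρ_H + 0.44) / 2.440.
ρ_H = 0.791·2.440 − 0.85 − 0.44 = 0.640.

0.640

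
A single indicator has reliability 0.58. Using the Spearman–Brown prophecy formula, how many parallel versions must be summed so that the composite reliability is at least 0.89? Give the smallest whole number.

6

k ≥ ρ*(1−ρ₁)/(ρ₁(1−ρ*)) = 0.89·0.42 / (0.58·0.11) = 5.859.
Smallest integer k = 6.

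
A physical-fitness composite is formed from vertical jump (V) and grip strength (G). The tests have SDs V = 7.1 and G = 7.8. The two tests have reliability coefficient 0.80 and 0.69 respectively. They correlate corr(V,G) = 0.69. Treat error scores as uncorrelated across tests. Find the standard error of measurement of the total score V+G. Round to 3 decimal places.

5.380

Var(total) = 111.25 + 76.4244 = 187.674.
True-score variance = 82.3076 + 76.4244 = 158.732, so reliability = 0.8458.
Error variance = 187.674 − 158.732 = 28.9424; SEM = √28.9424 = 5.380.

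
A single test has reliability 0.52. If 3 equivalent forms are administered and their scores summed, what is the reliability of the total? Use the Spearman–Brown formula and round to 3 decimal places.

0.765

ρ_k = kρ / (1 + (k−1)ρ) = 3·0.52 / (1 + 2·0.52) = 1.560 / 2.040 = 0.765.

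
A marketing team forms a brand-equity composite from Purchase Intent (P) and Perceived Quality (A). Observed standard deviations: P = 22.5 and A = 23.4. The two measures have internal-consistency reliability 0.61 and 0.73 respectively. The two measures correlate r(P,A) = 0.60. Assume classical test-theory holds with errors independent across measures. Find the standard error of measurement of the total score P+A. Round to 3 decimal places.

18.582

Var(total) = 1053.81 + 631.8 = 1685.61.
True-score variance = 708.531 + 631.8 = 1340.33, so reliability = 0.7952.
Error variance = 1685.61 − 1340.33 = 345.279; SEM = √345.279 = 18.582.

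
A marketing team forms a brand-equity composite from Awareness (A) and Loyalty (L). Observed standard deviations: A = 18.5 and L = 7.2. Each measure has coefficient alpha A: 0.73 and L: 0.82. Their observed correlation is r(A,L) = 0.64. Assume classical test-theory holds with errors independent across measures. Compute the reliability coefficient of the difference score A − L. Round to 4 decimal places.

Var(A−L) = 18.5² + 7.2² − 2·18.5·7.2·0.64 = 394.09 − 170.496 = 223.594.
With uncorrelated errors the cross-covariances are all true-score covariance, so they carry over unchanged; only the diagonal terms shrink to ρᵢσᵢ².
True-score variance = [18.5²·0.73 + 7.2²·0.82] − 170.496 = 292.351 − 170.496 = 121.855.
Reliability = 121.855 / 223.594 = 0.5450.

0.5450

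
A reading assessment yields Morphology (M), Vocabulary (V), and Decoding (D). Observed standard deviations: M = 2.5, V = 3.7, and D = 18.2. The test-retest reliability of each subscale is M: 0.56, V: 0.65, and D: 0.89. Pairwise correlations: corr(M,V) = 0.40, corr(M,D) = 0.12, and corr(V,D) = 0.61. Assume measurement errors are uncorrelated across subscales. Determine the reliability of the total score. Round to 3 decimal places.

0.903

Var(M+V+D) = 2.5² + 3.7² + 18.2² + 2·[2.5·3.7·0.40 + 2.5·18.2·0.12 + 3.7·18.2·0.61] = 351.18 + 100.475 = 451.655.
With uncorrelated errors the cross-covariances are all true-score covariance, so they carry over unchanged; only the diagonal terms shrink to ρᵢσᵢ².
True-score variance = [2.5²·0.56 + 3.7²·0.65 + 18.2²·0.89] + 100.475 = 307.202 + 100.475 = 407.677.
Reliability = 407.677 / 451.655 = 0.903.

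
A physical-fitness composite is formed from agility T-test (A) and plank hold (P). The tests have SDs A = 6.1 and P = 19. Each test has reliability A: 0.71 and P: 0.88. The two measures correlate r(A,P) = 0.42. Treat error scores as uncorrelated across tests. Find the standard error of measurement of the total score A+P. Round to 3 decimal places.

Var(total) = 398.21 + 97.356 = 495.566.
True-score variance = 344.099 + 97.356 = 441.455, so reliability = 0.8908.
Error variance = 495.566 − 441.455 = 54.1109; SEM = √54.1109 = 7.356.

7.356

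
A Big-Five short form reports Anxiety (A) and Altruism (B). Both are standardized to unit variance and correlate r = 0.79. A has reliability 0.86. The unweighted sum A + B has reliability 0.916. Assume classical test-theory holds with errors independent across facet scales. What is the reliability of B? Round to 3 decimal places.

Var(A+B) = 2 + 2·0.79 = 3.580.
True-score variance = ρ_A + ρ_B + 2·0.79, so 0.916 = (0.86 + ρ_B + 1.58) / 3.580.
ρ_B = 0.916·3.580 − 0.86 − 1.58 = 0.839.

0.839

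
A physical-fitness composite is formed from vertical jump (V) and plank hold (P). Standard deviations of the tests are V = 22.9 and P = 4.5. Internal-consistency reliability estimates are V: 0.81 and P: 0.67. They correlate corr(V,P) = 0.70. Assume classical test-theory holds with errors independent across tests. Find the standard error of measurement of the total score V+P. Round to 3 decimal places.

10.311

Var(total) = 544.66 + 144.27 = 688.93.
True-score variance = 438.34 + 144.27 = 582.61, so reliability = 0.8457.
Error variance = 688.93 − 582.61 = 106.32; SEM = √106.32 = 10.311.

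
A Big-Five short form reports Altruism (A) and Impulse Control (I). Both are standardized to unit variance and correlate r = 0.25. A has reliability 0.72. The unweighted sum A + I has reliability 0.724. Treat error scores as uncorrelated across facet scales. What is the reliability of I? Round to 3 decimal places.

0.590

Var(A+I) = 2 + 2·0.25 = 2.500.
True-score variance = ρ_A + ρ_I + 2·0.25, so 0.724 = (0.72 + ρ_I + 0.50) / 2.500.
ρ_I = 0.724·2.500 − 0.72 − 0.50 = 0.590.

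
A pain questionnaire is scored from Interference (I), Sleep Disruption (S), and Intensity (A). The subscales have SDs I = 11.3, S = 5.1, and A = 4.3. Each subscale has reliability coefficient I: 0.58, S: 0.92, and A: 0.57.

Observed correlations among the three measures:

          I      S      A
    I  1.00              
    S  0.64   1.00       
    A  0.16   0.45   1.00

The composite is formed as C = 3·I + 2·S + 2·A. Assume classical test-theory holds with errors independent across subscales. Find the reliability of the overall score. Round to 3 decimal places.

0.731

Var(C) = 3²·11.3² + 2²·5.1² + 2²·4.3² + 2·[6·11.3·5.1·0.64 + 6·11.3·4.3·0.16 + 4·5.1·4.3·0.45] = 1327.21 + 614.839 = 1942.05.
Under uncorrelated errors the observed covariances equal the true-score covariances, so only the own-variance terms attenuate.
True-score variance = [3²·11.3²·0.58 + 2²·5.1²·0.92 + 2²·4.3²·0.57] + 614.839 = 804.416 + 614.839 = 1419.26.
Reliability = 1419.26 / 1942.05 = 0.731.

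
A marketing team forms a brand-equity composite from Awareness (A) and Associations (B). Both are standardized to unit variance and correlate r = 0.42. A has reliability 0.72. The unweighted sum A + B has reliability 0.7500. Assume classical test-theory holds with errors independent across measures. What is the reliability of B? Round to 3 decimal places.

Var(A+B) = 2 + 2·0.42 = 2.840.
True-score variance = ρ_A + ρ_B + 2·0.42, so 0.7500 = (0.72 + ρ_B + 0.84) / 2.840.
ρ_B = 0.7500·2.840 − 0.72 − 0.84 = 0.570.

0.570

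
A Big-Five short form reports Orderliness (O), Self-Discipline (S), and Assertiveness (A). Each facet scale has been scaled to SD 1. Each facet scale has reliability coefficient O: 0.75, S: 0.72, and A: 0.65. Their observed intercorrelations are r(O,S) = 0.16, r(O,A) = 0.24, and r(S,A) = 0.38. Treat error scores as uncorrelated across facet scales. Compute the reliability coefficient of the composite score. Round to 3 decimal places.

Var(O+S+A) = 3 + 2·[0.16 + 0.24 + 0.38] = 3 + 1.56 = 4.56.
Under uncorrelated errors the observed covariances equal the true-score covariances, so only the own-variance terms attenuate.
True-score variance = [0.75 + 0.72 + 0.65] + 1.56 = 2.12 + 1.56 = 3.68.
Reliability = 3.68 / 4.56 = 0.807.

0.807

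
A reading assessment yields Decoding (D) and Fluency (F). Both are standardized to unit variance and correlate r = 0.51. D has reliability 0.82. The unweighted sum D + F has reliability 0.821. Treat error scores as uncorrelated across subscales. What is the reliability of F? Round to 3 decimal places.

Var(D+F) = 2 + 2·0.51 = 3.020.
True-score variance = ρ_D + ρ_F + 2·0.51, so 0.821 = (0.82 + ρ_F + 1.02) / 3.020.
ρ_F = 0.821·3.020 − 0.82 − 1.02 = 0.639.

0.639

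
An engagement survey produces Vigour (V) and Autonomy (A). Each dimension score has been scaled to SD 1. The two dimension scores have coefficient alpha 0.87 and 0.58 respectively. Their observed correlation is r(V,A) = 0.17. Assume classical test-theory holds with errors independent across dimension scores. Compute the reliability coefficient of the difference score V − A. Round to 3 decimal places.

Var(V−A) = 1 + 1 − 2·0.17 = 2 − 0.34 = 1.66.
Under uncorrelated errors the observed covariances equal the true-score covariances, so only the own-variance terms attenuate.
True-score variance = [0.87 + 0.58] − 0.34 = 1.45 − 0.34 = 1.11.
Reliability = 1.11 / 1.66 = 0.669.

0.669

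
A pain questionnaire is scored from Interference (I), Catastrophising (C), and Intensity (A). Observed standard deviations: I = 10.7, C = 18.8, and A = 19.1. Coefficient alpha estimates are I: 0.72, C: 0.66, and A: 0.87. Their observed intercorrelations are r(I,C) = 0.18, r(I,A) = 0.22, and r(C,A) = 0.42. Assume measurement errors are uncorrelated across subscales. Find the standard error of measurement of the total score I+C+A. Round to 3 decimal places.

14.130

Var(total) = 832.74 + 463.968 = 1296.71.
True-score variance = 633.088 + 463.968 = 1097.06, so reliability = 0.8460.
Error variance = 1296.71 − 1097.06 = 199.652; SEM = √199.652 = 14.130.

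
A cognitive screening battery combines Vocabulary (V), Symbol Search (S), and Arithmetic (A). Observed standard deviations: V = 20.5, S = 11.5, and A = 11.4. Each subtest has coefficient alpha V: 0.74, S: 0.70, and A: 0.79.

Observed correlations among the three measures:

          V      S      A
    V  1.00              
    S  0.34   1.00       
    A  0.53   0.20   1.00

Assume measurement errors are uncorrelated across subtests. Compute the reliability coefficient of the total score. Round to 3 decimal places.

0.846

Var(V+S+A) = 20.5² + 11.5² + 11.4² + 2·[20.5·11.5·0.34 + 20.5·11.4·0.53 + 11.5·11.4·0.20] = 682.46 + 460.472 = 1142.93.
Because errors are independent across components, Cov(Tᵢ,Tⱼ) = Cov(Xᵢ,Xⱼ); the off-diagonal part of the true-score variance is the same as above.
True-score variance = [20.5²·0.74 + 11.5²·0.70 + 11.4²·0.79] + 460.472 = 506.228 + 460.472 = 966.7.
Reliability = 966.7 / 1142.93 = 0.846.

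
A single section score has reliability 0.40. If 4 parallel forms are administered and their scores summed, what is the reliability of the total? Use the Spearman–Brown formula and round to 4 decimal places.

ρ_k = kρ / (1 + (k−1)ρ) = 4·0.40 / (1 + 3·0.40) = 1.600 / 2.200 = 0.7273.

0.7273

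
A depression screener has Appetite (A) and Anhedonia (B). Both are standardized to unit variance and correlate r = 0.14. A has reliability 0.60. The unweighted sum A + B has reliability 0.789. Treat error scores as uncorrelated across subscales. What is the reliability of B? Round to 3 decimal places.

Var(A+B) = 2 + 2·0.14 = 2.280.
True-score variance = ρ_A + ρ_B + 2·0.14, so 0.789 = (0.60 + ρ_B + 0.28) / 2.280.
ρ_B = 0.789·2.280 − 0.60 − 0.28 = 0.919.

0.919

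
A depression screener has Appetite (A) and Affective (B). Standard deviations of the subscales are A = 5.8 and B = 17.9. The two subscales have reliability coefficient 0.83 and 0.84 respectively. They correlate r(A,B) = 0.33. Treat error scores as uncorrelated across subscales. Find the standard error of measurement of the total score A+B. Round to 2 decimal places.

Var(total) = 354.05 + 68.5212 = 422.571.
True-score variance = 297.066 + 68.5212 = 365.587, so reliability = 0.8651.
Error variance = 422.571 − 365.587 = 56.9844; SEM = √56.9844 = 7.55.

7.55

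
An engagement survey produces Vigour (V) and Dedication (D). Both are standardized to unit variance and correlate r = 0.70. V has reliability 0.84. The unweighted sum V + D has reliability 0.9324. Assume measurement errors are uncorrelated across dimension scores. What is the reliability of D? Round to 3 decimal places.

0.930

Var(V+D) = 2 + 2·0.70 = 3.400.
True-score variance = ρ_V + ρ_D + 2·0.70, so 0.9324 = (0.84 + ρ_D + 1.40) / 3.400.
ρ_D = 0.9324·3.400 − 0.84 − 1.40 = 0.930.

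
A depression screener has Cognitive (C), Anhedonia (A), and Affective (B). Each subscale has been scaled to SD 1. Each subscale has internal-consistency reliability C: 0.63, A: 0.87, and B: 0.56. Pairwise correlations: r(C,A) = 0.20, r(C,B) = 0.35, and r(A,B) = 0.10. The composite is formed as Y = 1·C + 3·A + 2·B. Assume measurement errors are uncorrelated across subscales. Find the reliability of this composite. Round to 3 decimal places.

Var(Y) = 1 + 3² + 2² + 2·[3·0.20 + 2·0.35 + 6·0.10] = 14 + 3.8 = 17.8.
Under uncorrelated errors the observed covariances equal the true-score covariances, so only the own-variance terms attenuate.
True-score variance = [0.63 + 3²·0.87 + 2²·0.56] + 3.8 = 10.7 + 3.8 = 14.5.
Reliability = 14.5 / 17.8 = 0.815.

0.815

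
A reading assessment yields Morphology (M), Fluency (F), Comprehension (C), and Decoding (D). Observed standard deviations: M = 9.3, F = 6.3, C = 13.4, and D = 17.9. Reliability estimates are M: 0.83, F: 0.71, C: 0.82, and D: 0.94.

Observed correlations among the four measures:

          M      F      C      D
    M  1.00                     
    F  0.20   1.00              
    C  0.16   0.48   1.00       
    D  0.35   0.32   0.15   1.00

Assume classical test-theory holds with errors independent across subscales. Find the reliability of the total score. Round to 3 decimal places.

0.925

Var(M+F+C+D) = 9.3² + 6.3² + 13.4² + 17.9² + 2·[9.3·6.3·0.20 + 9.3·13.4·0.16 + 9.3·17.9·0.35 + 6.3·13.4·0.48 + 6.3·17.9·0.32 + 13.4·17.9·0.15] = 626.15 + 405.017 = 1031.17.
Because errors are independent across components, Cov(Tᵢ,Tⱼ) = Cov(Xᵢ,Xⱼ); the off-diagonal part of the true-score variance is the same as above.
True-score variance = [9.3²·0.83 + 6.3²·0.71 + 13.4²·0.82 + 17.9²·0.94] + 405.017 = 548.391 + 405.017 = 953.409.
Reliability = 953.409 / 1031.17 = 0.925.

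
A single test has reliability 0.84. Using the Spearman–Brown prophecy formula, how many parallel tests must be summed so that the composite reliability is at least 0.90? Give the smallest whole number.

2

k ≥ ρ*(1−ρ₁)/(ρ₁(1−ρ*)) = 0.90·0.16 / (0.84·0.10) = 1.714.
Smallest integer k = 2.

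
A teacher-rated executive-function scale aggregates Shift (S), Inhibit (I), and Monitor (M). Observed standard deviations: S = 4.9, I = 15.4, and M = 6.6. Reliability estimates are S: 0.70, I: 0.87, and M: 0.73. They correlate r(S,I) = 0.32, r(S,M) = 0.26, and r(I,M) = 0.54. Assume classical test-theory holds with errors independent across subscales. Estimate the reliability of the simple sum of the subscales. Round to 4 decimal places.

Var(S+I+M) = 4.9² + 15.4² + 6.6² + 2·[4.9·15.4·0.32 + 4.9·6.6·0.26 + 15.4·6.6·0.54] = 304.73 + 174.882 = 479.612.
Under uncorrelated errors the observed covariances equal the true-score covariances, so only the own-variance terms attenuate.
True-score variance = [4.9²·0.70 + 15.4²·0.87 + 6.6²·0.73] + 174.882 = 254.935 + 174.882 = 429.817.
Reliability = 429.817 / 479.612 = 0.8962.

0.8962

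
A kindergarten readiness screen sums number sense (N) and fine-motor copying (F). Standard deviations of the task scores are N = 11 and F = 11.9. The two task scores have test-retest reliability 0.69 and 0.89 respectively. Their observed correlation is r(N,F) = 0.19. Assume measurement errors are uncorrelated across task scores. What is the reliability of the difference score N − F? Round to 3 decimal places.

0.751

Var(N−F) = 11² + 11.9² − 2·11·11.9·0.19 = 262.61 − 49.742 = 212.868.
With uncorrelated errors the cross-covariances are all true-score covariance, so they carry over unchanged; only the diagonal terms shrink to ρᵢσᵢ².
True-score variance = [11²·0.69 + 11.9²·0.89] − 49.742 = 209.523 − 49.742 = 159.781.
Reliability = 159.781 / 212.868 = 0.751.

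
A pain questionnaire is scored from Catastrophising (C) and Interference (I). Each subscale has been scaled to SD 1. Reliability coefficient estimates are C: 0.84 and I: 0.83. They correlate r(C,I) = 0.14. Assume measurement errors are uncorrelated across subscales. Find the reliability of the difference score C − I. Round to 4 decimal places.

0.8081

Var(C−I) = 1 + 1 − 2·0.14 = 2 − 0.28 = 1.72.
Because errors are independent across components, Cov(Tᵢ,Tⱼ) = Cov(Xᵢ,Xⱼ); the off-diagonal part of the true-score variance is the same as above.
True-score variance = [0.84 + 0.83] − 0.28 = 1.67 − 0.28 = 1.39.
Reliability = 1.39 / 1.72 = 0.8081.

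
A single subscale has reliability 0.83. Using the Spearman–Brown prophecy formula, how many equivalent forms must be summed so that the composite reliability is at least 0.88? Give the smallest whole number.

2

k ≥ ρ*(1−ρ₁)/(ρ₁(1−ρ*)) = 0.88·0.17 / (0.83·0.12) = 1.502.
Smallest integer k = 2.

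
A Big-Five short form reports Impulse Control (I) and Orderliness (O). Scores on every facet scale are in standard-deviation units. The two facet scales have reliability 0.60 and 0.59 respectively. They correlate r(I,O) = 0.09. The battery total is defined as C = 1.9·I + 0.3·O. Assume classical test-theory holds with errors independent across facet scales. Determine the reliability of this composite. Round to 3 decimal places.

Var(C) = 1.9² + 0.3² + 2·[0.57·0.09] = 3.7 + 0.1026 = 3.8026.
Because errors are independent across components, Cov(Tᵢ,Tⱼ) = Cov(Xᵢ,Xⱼ); the off-diagonal part of the true-score variance is the same as above.
True-score variance = [1.9²·0.60 + 0.3²·0.59] + 0.1026 = 2.2191 + 0.1026 = 2.3217.
Reliability = 2.3217 / 3.8026 = 0.611.

0.611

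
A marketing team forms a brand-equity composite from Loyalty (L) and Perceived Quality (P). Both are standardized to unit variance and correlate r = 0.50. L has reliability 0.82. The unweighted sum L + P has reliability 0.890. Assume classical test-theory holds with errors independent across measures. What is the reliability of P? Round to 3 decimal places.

0.850

Var(L+P) = 2 + 2·0.50 = 3.000.
True-score variance = ρ_L + ρ_P + 2·0.50, so 0.890 = (0.82 + ρ_P + 1.00) / 3.000.
ρ_P = 0.890·3.000 − 0.82 − 1.00 = 0.850.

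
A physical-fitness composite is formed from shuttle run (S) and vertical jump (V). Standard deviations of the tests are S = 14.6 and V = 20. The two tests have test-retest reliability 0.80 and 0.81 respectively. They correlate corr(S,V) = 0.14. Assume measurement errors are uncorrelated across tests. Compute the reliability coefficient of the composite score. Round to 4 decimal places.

Var(S+V) = 14.6² + 20² + 2·[14.6·20·0.14] = 613.16 + 81.76 = 694.92.
Because errors are independent across components, Cov(Tᵢ,Tⱼ) = Cov(Xᵢ,Xⱼ); the off-diagonal part of the true-score variance is the same as above.
True-score variance = [14.6²·0.80 + 20²·0.81] + 81.76 = 494.528 + 81.76 = 576.288.
Reliability = 576.288 / 694.92 = 0.8293.

0.8293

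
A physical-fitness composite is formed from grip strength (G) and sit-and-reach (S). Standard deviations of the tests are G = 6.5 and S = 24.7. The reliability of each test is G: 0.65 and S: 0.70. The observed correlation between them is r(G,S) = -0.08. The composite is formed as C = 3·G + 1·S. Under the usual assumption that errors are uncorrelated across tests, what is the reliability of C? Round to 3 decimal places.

0.654

Var(C) = 3²·6.5² + 24.7² + 2·[3·6.5·24.7·(-0.08)] = 990.34 − 77.064 = 913.276.
Under uncorrelated errors the observed covariances equal the true-score covariances, so only the own-variance terms attenuate.
True-score variance = [3²·6.5²·0.65 + 24.7²·0.70] − 77.064 = 674.225 − 77.064 = 597.161.
Reliability = 597.161 / 913.276 = 0.654.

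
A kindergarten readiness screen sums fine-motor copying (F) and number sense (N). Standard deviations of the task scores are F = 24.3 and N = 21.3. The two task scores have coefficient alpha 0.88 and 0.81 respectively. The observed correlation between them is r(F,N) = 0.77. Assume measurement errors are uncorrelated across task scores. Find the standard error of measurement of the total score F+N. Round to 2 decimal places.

Var(total) = 1044.18 + 797.089 = 1841.27.
True-score variance = 887.12 + 797.089 = 1684.21, so reliability = 0.9147.
Error variance = 1841.27 − 1684.21 = 157.06; SEM = √157.06 = 12.53.

12.53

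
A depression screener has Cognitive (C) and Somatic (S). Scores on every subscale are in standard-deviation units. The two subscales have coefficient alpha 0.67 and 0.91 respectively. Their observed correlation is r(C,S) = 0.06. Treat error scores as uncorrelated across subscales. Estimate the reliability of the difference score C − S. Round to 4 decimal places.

0.7766

Var(C−S) = 1 + 1 − 2·0.06 = 2 − 0.12 = 1.88.
With uncorrelated errors the cross-covariances are all true-score covariance, so they carry over unchanged; only the diagonal terms shrink to ρᵢσᵢ².
True-score variance = [0.67 + 0.91] − 0.12 = 1.58 − 0.12 = 1.46.
Reliability = 1.46 / 1.88 = 0.7766.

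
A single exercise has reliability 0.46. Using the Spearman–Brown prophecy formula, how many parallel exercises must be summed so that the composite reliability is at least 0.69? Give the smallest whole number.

k ≥ ρ*(1−ρ₁)/(ρ₁(1−ρ*)) = 0.69·0.54 / (0.46·0.31) = 2.613.
Smallest integer k = 3.

3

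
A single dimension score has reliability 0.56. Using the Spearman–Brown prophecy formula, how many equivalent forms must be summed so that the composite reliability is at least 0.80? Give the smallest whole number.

4

k ≥ ρ*(1−ρ₁)/(ρ₁(1−ρ*)) = 0.80·0.44 / (0.56·0.20) = 3.143.
Smallest integer k = 4.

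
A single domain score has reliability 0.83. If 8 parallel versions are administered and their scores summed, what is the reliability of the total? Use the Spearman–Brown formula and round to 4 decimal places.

0.9750

ρ_k = kρ / (1 + (k−1)ρ) = 8·0.83 / (1 + 7·0.83) = 6.640 / 6.810 = 0.9750.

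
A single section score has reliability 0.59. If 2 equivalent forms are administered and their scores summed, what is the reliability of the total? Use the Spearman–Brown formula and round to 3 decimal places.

ρ_k = kρ / (1 + (k−1)ρ) = 2·0.59 / (1 + 1·0.59) = 1.180 / 1.590 = 0.742.

0.742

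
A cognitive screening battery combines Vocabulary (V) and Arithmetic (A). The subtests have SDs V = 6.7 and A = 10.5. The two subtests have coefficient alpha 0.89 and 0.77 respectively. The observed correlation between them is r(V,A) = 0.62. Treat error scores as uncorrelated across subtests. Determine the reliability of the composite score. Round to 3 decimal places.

0.875

Var(V+A) = 6.7² + 10.5² + 2·[6.7·10.5·0.62] = 155.14 + 87.234 = 242.374.
With uncorrelated errors the cross-covariances are all true-score covariance, so they carry over unchanged; only the diagonal terms shrink to ρᵢσᵢ².
True-score variance = [6.7²·0.89 + 10.5²·0.77] + 87.234 = 124.845 + 87.234 = 212.079.
Reliability = 212.079 / 242.374 = 0.875.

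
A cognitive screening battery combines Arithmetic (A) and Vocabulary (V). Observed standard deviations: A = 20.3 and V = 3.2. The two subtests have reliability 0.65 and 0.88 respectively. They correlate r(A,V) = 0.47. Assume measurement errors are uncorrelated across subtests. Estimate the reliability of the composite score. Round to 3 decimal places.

0.699

Var(A+V) = 20.3² + 3.2² + 2·[20.3·3.2·0.47] = 422.33 + 61.0624 = 483.392.
Under uncorrelated errors the observed covariances equal the true-score covariances, so only the own-variance terms attenuate.
True-score variance = [20.3²·0.65 + 3.2²·0.88] + 61.0624 = 276.87 + 61.0624 = 337.932.
Reliability = 337.932 / 483.392 = 0.699.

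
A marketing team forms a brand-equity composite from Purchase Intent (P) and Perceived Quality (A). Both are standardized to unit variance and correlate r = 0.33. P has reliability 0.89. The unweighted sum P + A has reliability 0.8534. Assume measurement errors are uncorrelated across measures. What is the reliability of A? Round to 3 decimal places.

Var(P+A) = 2 + 2·0.33 = 2.660.
True-score variance = ρ_P + ρ_A + 2·0.33, so 0.8534 = (0.89 + ρ_A + 0.66) / 2.660.
ρ_A = 0.8534·2.660 − 0.89 − 0.66 = 0.720.

0.720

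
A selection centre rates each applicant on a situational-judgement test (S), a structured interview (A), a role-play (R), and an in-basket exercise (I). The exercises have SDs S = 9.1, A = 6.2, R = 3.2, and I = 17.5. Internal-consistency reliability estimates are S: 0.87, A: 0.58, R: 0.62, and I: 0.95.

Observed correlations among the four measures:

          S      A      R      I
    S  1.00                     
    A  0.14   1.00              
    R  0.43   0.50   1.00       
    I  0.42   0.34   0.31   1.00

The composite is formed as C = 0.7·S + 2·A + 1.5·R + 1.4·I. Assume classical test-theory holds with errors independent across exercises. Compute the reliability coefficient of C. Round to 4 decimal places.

0.9187

Var(C) = 0.7²·9.1² + 2²·6.2² + 1.5²·3.2² + 1.4²·17.5² + 2·[1.4·9.1·6.2·0.14 + 1.05·9.1·3.2·0.43 + 0.98·9.1·17.5·0.42 + 3·6.2·3.2·0.50 + 2.8·6.2·17.5·0.34 + 2.1·3.2·17.5·0.31] = 817.627 + 518.523 = 1336.15.
Because errors are independent across components, Cov(Tᵢ,Tⱼ) = Cov(Xᵢ,Xⱼ); the off-diagonal part of the true-score variance is the same as above.
True-score variance = [0.7²·9.1²·0.87 + 2²·6.2²·0.58 + 1.5²·3.2²·0.62 + 1.4²·17.5²·0.95] + 518.523 = 709.005 + 518.523 = 1227.53.
Reliability = 1227.53 / 1336.15 = 0.9187.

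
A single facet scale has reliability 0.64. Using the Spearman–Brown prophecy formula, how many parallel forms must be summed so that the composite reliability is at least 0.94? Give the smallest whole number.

k ≥ ρ*(1−ρ₁)/(ρ₁(1−ρ*)) = 0.94·0.36 / (0.64·0.06) = 8.812.
Smallest integer k = 9.

9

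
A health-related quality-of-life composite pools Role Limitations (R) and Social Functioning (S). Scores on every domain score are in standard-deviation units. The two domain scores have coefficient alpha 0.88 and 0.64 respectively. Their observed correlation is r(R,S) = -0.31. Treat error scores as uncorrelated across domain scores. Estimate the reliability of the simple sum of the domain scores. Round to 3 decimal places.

0.652

Var(R+S) = 2 + 2·[(-0.31)] = 2 − 0.62 = 1.38.
With uncorrelated errors the cross-covariances are all true-score covariance, so they carry over unchanged; only the diagonal terms shrink to ρᵢσᵢ².
True-score variance = [0.88 + 0.64] − 0.62 = 1.52 − 0.62 = 0.9.
Reliability = 0.9 / 1.38 = 0.652.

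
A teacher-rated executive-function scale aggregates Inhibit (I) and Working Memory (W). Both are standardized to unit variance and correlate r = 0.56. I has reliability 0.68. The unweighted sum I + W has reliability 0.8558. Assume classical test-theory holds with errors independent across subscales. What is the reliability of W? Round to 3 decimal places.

Var(I+W) = 2 + 2·0.56 = 3.120.
True-score variance = ρ_I + ρ_W + 2·0.56, so 0.8558 = (0.68 + ρ_W + 1.12) / 3.120.
ρ_W = 0.8558·3.120 − 0.68 − 1.12 = 0.870.

0.870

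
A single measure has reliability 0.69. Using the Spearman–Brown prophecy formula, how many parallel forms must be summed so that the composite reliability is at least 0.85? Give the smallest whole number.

k ≥ ρ*(1−ρ₁)/(ρ₁(1−ρ*)) = 0.85·0.31 / (0.69·0.15) = 2.546.
Smallest integer k = 3.

3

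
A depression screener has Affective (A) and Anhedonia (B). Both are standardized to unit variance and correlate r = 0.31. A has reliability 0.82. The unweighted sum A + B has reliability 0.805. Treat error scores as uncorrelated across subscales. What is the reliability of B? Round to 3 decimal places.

Var(A+B) = 2 + 2·0.31 = 2.620.
True-score variance = ρ_A + ρ_B + 2·0.31, so 0.805 = (0.82 + ρ_B + 0.62) / 2.620.
ρ_B = 0.805·2.620 − 0.82 − 0.62 = 0.669.

0.669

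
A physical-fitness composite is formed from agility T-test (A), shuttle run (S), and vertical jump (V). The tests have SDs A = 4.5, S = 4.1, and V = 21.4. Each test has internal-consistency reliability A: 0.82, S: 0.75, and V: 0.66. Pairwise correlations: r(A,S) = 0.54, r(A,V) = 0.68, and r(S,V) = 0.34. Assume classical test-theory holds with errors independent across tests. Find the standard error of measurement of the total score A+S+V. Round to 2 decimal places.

Var(total) = 495.02 + 210.557 = 705.577.
True-score variance = 331.466 + 210.557 = 542.023, so reliability = 0.7682.
Error variance = 705.577 − 542.023 = 163.554; SEM = √163.554 = 12.79.

12.79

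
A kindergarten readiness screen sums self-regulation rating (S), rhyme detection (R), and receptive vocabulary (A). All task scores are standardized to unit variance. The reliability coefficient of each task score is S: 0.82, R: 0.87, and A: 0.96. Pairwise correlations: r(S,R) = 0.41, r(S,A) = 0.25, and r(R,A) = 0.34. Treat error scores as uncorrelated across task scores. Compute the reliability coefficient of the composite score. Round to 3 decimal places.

0.930

Var(S+R+A) = 3 + 2·[0.41 + 0.25 + 0.34] = 3 + 2 = 5.
With uncorrelated errors the cross-covariances are all true-score covariance, so they carry over unchanged; only the diagonal terms shrink to ρᵢσᵢ².
True-score variance = [0.82 + 0.87 + 0.96] + 2 = 2.65 + 2 = 4.65.
Reliability = 4.65 / 5 = 0.930.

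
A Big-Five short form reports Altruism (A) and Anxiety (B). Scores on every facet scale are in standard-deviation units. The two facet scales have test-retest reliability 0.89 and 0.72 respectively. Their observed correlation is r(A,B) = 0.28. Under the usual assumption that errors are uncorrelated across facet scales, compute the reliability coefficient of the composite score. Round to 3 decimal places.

Var(A+B) = 2 + 2·[0.28] = 2 + 0.56 = 2.56.
Under uncorrelated errors the observed covariances equal the true-score covariances, so only the own-variance terms attenuate.
True-score variance = [0.89 + 0.72] + 0.56 = 1.61 + 0.56 = 2.17.
Reliability = 2.17 / 2.56 = 0.848.

0.848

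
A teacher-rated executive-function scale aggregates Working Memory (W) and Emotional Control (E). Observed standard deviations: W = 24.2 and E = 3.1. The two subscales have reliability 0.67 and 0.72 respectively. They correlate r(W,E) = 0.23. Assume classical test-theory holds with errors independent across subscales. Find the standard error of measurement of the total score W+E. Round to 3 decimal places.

Var(total) = 595.25 + 34.5092 = 629.759.
True-score variance = 399.298 + 34.5092 = 433.807, so reliability = 0.6888.
Error variance = 629.759 − 433.807 = 195.952; SEM = √195.952 = 13.998.

13.998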